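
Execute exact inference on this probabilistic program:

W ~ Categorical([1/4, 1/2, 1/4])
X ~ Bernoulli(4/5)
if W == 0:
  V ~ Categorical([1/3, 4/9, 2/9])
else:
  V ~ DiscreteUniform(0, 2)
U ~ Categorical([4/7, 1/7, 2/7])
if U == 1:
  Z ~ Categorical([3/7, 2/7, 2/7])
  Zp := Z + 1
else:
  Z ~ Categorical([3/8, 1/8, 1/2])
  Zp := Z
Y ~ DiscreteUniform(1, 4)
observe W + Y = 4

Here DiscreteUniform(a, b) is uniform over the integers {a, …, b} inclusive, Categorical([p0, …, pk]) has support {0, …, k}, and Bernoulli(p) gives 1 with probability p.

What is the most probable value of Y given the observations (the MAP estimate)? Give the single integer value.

argmax_v P(Y = v | obs) = 3

Enumerate traces; 162 have nonzero weight after conditioning:
  (W=0, X=0, V=0, U=0, Z=0, Y=4) weight 1/1120
  (W=0, X=0, V=0, U=0, Z=1, Y=4) weight 1/3360
  (W=0, X=0, V=0, U=0, Z=2, Y=4) weight 1/840
  (W=0, X=0, V=0, U=1, Z=0, Y=4) weight 1/3920
  (W=0, X=0, V=0, U=1, Z=1, Y=4) weight 1/5880
  (W=0, X=0, V=0, U=1, Z=2, Y=4) weight 1/5880
  (W=0, X=0, V=0, U=2, Z=0, Y=4) weight 1/2240
  (W=0, X=0, V=0, U=2, Z=1, Y=4) weight 1/6720
  (W=1, X=0, V=0, U=0, Z=0, Y=3) weight 1/560
  (W=2, X=0, V=0, U=0, Z=0, Y=2) weight 1/1120
  … 152 more
Group by Y:
  weight(Y=2) = 1/16
  weight(Y=3) = 1/8
  weight(Y=4) = 1/16
Total weight = 1/16 + 1/8 + 1/16 = 1/4
P(Y=2 | obs) = 1/16 / 1/4 = 1/4
P(Y=3 | obs) = 1/8 / 1/4 = 1/2
P(Y=4 | obs) = 1/16 / 1/4 = 1/4
argmax = 3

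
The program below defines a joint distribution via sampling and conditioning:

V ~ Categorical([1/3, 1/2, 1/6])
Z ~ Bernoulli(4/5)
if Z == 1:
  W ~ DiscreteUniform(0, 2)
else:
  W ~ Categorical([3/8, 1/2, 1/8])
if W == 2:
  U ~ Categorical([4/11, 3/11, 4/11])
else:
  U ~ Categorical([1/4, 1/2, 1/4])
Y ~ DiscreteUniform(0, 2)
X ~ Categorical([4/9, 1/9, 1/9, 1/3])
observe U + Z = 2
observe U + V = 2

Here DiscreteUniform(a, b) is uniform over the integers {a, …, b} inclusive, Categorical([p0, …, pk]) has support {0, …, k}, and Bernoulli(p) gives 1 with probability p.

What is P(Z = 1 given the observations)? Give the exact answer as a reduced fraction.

P(Z = 1 | obs) = 896/989

Enumerate traces; 72 have nonzero weight after conditioning:
  (V=0, Z=0, W=0, U=2, Y=0, X=0) weight 1/1080
  (V=0, Z=0, W=0, U=2, Y=0, X=1) weight 1/4320
  (V=0, Z=0, W=0, U=2, Y=0, X=2) weight 1/4320
  (V=0, Z=0, W=0, U=2, Y=0, X=3) weight 1/1440
  (V=0, Z=0, W=0, U=2, Y=1, X=0) weight 1/1080
  (V=0, Z=0, W=0, U=2, Y=1, X=1) weight 1/4320
  (V=0, Z=0, W=0, U=2, Y=1, X=2) weight 1/4320
  (V=0, Z=0, W=0, U=2, Y=1, X=3) weight 1/1440
  (V=1, Z=1, W=0, U=1, Y=0, X=0) weight 4/405
  … 63 more
Group by Z:
  weight(Z=0) = 31/1760
  weight(Z=1) = 28/165
Total weight = 31/1760 + 28/165 = 989/5280
P(Z=0 | obs) = 31/1760 / 989/5280 = 93/989
P(Z=1 | obs) = 28/165 / 989/5280 = 896/989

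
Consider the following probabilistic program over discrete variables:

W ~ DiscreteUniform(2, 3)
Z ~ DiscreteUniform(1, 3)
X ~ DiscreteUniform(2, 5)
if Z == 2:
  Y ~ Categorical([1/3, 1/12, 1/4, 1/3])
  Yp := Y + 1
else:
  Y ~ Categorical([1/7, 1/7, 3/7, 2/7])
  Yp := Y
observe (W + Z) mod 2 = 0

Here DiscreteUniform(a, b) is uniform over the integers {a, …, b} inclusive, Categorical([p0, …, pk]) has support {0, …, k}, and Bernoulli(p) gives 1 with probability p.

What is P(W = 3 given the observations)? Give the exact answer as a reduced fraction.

Enumerate traces; 48 have nonzero weight after conditioning:
  (W=2, Z=2, X=2, Y=0) weight 1/72
  (W=2, Z=2, X=2, Y=1) weight 1/288
  (W=2, Z=2, X=2, Y=2) weight 1/96
  (W=2, Z=2, X=2, Y=3) weight 1/72
  (W=2, Z=2, X=3, Y=0) weight 1/72
  (W=2, Z=2, X=3, Y=1) weight 1/288
  (W=2, Z=2, X=3, Y=2) weight 1/96
  (W=2, Z=2, X=3, Y=3) weight 1/72
  (W=3, Z=1, X=2, Y=0) weight 1/168
  … 39 more
Group by W:
  weight(W=2) = 1/6
  weight(W=3) = 1/3
Total weight = 1/6 + 1/3 = 1/2
P(W=2 | obs) = 1/6 / 1/2 = 1/3
P(W=3 | obs) = 1/3 / 1/2 = 2/3

P(W = 3 | obs) = 2/3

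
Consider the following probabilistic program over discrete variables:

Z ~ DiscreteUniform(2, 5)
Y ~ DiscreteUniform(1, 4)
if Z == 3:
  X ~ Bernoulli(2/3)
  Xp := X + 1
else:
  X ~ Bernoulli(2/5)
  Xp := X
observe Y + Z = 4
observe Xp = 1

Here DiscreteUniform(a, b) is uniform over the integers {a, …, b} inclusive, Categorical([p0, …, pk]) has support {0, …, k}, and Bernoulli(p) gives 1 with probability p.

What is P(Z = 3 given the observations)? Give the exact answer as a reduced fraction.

Enumerate traces; 2 have nonzero weight after conditioning:
  (Z=2, Y=2, X=1) weight 1/40
  (Z=3, Y=1, X=0) weight 1/48
Group by Z:
  weight(Z=2) = 1/40
  weight(Z=3) = 1/48
Total weight = 1/40 + 1/48 = 11/240
P(Z=2 | obs) = 1/40 / 11/240 = 6/11
P(Z=3 | obs) = 1/48 / 11/240 = 5/11

P(Z = 3 | obs) = 5/11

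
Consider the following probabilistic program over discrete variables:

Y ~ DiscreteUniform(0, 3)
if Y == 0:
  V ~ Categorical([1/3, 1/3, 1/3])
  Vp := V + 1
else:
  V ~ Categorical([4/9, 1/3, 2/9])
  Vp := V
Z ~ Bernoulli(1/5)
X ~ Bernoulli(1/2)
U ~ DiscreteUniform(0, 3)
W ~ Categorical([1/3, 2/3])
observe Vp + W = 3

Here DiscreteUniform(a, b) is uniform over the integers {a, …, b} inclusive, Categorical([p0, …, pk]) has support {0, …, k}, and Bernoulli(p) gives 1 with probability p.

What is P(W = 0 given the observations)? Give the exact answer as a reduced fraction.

Enumerate traces; 80 have nonzero weight after conditioning:
  (Y=0, V=1, Z=0, X=0, U=0, W=1) weight 1/180
  (Y=0, V=1, Z=0, X=0, U=1, W=1) weight 1/180
  (Y=0, V=1, Z=0, X=0, U=2, W=1) weight 1/180
  (Y=0, V=1, Z=0, X=0, U=3, W=1) weight 1/180
  (Y=0, V=1, Z=0, X=1, U=0, W=1) weight 1/180
  (Y=0, V=1, Z=0, X=1, U=1, W=1) weight 1/180
  (Y=0, V=1, Z=0, X=1, U=2, W=1) weight 1/180
  (Y=0, V=1, Z=0, X=1, U=3, W=1) weight 1/180
  (Y=0, V=2, Z=0, X=0, U=0, W=0) weight 1/360
  … 71 more
Group by W:
  weight(W=0) = 1/36
  weight(W=1) = 1/6
Total weight = 1/36 + 1/6 = 7/36
P(W=0 | obs) = 1/36 / 7/36 = 1/7
P(W=1 | obs) = 1/6 / 7/36 = 6/7

P(W = 0 | obs) = 1/7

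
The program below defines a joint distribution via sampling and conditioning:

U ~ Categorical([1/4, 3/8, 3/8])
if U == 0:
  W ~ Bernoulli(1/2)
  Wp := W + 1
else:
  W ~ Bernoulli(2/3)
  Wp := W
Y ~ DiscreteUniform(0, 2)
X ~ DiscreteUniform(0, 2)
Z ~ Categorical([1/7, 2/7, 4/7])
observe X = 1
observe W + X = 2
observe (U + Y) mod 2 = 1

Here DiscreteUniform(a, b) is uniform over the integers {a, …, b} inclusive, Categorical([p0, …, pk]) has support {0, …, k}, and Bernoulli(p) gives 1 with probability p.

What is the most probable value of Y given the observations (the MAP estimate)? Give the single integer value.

Enumerate traces; 12 have nonzero weight after conditioning:
  (U=0, W=1, Y=1, X=1, Z=0) weight 1/504
  (U=0, W=1, Y=1, X=1, Z=1) weight 1/252
  (U=0, W=1, Y=1, X=1, Z=2) weight 1/126
  (U=1, W=1, Y=0, X=1, Z=0) weight 1/252
  (U=1, W=1, Y=0, X=1, Z=1) weight 1/126
  (U=1, W=1, Y=0, X=1, Z=2) weight 1/63
  (U=1, W=1, Y=2, X=1, Z=0) weight 1/252
  (U=1, W=1, Y=2, X=1, Z=1) weight 1/126
  … 4 more
Group by Y:
  weight(Y=0) = 1/36
  weight(Y=1) = 1/24
  weight(Y=2) = 1/36
Total weight = 1/36 + 1/24 + 1/36 = 7/72
P(Y=0 | obs) = 1/36 / 7/72 = 2/7
P(Y=1 | obs) = 1/24 / 7/72 = 3/7
P(Y=2 | obs) = 1/36 / 7/72 = 2/7
argmax = 1

argmax_v P(Y = v | obs) = 1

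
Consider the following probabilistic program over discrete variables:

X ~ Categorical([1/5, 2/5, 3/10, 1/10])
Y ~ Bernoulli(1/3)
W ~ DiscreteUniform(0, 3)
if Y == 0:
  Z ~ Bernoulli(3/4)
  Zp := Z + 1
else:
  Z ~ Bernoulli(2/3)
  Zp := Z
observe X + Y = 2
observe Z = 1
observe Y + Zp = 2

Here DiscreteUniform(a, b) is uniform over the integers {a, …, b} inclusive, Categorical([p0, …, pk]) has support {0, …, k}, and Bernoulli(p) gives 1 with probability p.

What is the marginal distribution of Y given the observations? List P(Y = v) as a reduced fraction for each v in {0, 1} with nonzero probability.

Enumerate traces; 8 have nonzero weight after conditioning:
  (X=1, Y=1, W=0, Z=1) weight 1/45
  (X=1, Y=1, W=1, Z=1) weight 1/45
  (X=1, Y=1, W=2, Z=1) weight 1/45
  (X=1, Y=1, W=3, Z=1) weight 1/45
  (X=2, Y=0, W=0, Z=1) weight 3/80
  (X=2, Y=0, W=1, Z=1) weight 3/80
  (X=2, Y=0, W=2, Z=1) weight 3/80
  (X=2, Y=0, W=3, Z=1) weight 3/80
Group by Y:
  weight(Y=0) = 3/20
  weight(Y=1) = 4/45
Total weight = 3/20 + 4/45 = 43/180
P(Y=0 | obs) = 3/20 / 43/180 = 27/43
P(Y=1 | obs) = 4/45 / 43/180 = 16/43

P(Y=0) = 27/43, P(Y=1) = 16/43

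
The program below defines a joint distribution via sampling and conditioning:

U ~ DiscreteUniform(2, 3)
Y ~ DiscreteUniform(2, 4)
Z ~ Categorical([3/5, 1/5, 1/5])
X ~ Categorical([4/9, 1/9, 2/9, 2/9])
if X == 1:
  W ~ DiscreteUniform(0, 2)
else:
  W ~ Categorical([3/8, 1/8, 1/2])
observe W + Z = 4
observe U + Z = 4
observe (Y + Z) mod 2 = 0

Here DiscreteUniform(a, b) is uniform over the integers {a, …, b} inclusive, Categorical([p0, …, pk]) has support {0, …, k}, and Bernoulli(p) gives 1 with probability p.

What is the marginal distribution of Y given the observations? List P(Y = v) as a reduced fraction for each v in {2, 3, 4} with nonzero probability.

Enumerate traces; 8 have nonzero weight after conditioning:
  (U=2, Y=2, Z=2, X=0, W=2) weight 1/135
  (U=2, Y=2, Z=2, X=1, W=2) weight 1/810
  (U=2, Y=2, Z=2, X=2, W=2) weight 1/270
  (U=2, Y=2, Z=2, X=3, W=2) weight 1/270
  (U=2, Y=4, Z=2, X=0, W=2) weight 1/135
  (U=2, Y=4, Z=2, X=1, W=2) weight 1/810
  (U=2, Y=4, Z=2, X=2, W=2) weight 1/270
  (U=2, Y=4, Z=2, X=3, W=2) weight 1/270
Group by Y:
  weight(Y=2) = 13/810
  weight(Y=4) = 13/810
Total weight = 13/810 + 13/810 = 13/405
P(Y=2 | obs) = 13/810 / 13/405 = 1/2
P(Y=4 | obs) = 13/810 / 13/405 = 1/2

P(Y=2) = 1/2, P(Y=4) = 1/2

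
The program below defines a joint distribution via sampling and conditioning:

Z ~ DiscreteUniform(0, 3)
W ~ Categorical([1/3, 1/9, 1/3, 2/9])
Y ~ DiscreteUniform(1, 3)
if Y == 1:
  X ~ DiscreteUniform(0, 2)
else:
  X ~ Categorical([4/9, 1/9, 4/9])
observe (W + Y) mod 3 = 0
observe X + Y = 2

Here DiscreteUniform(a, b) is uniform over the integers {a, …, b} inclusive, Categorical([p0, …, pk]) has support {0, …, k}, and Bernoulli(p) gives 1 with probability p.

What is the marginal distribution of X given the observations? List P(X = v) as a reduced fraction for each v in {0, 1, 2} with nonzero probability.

Enumerate traces; 8 have nonzero weight after conditioning:
  (Z=0, W=1, Y=2, X=0) weight 1/243
  (Z=0, W=2, Y=1, X=1) weight 1/108
  (Z=1, W=1, Y=2, X=0) weight 1/243
  (Z=1, W=2, Y=1, X=1) weight 1/108
  (Z=2, W=1, Y=2, X=0) weight 1/243
  (Z=2, W=2, Y=1, X=1) weight 1/108
  (Z=3, W=1, Y=2, X=0) weight 1/243
  (Z=3, W=2, Y=1, X=1) weight 1/108
Group by X:
  weight(X=0) = 4/243
  weight(X=1) = 1/27
Total weight = 4/243 + 1/27 = 13/243
P(X=0 | obs) = 4/243 / 13/243 = 4/13
P(X=1 | obs) = 1/27 / 13/243 = 9/13

P(X=0) = 4/13, P(X=1) = 9/13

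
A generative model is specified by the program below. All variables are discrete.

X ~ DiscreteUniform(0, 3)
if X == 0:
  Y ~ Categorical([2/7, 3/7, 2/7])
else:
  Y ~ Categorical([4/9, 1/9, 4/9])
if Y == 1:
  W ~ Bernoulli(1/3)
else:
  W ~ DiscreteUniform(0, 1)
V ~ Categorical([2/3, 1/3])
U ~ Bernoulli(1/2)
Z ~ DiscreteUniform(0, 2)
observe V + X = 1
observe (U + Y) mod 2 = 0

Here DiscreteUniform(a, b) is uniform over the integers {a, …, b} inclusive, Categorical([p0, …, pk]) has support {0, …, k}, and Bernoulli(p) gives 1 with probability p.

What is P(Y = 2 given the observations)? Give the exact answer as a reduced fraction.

P(Y = 2 | obs) = 74/189

Enumerate traces; 36 have nonzero weight after conditioning:
  (X=0, Y=0, W=0, V=1, U=0, Z=0) weight 1/504
  (X=0, Y=0, W=0, V=1, U=0, Z=1) weight 1/504
  (X=0, Y=0, W=0, V=1, U=0, Z=2) weight 1/504
  (X=0, Y=0, W=1, V=1, U=0, Z=0) weight 1/504
  (X=0, Y=0, W=1, V=1, U=0, Z=1) weight 1/504
  (X=0, Y=0, W=1, V=1, U=0, Z=2) weight 1/504
  (X=0, Y=1, W=0, V=1, U=1, Z=0) weight 1/252
  (X=0, Y=1, W=0, V=1, U=1, Z=1) weight 1/252
  (X=0, Y=2, W=0, V=1, U=0, Z=0) weight 1/504
  … 27 more
Group by Y:
  weight(Y=0) = 37/756
  weight(Y=1) = 41/1512
  weight(Y=2) = 37/756
Total weight = 37/756 + 41/1512 + 37/756 = 1/8
P(Y=0 | obs) = 37/756 / 1/8 = 74/189
P(Y=1 | obs) = 41/1512 / 1/8 = 41/189
P(Y=2 | obs) = 37/756 / 1/8 = 74/189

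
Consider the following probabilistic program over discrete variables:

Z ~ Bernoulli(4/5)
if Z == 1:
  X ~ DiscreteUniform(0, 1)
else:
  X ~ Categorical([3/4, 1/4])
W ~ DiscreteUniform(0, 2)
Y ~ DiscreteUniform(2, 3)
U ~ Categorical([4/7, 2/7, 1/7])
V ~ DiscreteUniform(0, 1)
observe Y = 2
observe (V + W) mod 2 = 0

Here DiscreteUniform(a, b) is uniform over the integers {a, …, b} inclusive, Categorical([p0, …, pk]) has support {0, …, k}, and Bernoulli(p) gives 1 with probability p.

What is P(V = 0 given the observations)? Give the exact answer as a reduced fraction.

P(V = 0 | obs) = 2/3

Enumerate traces; 36 have nonzero weight after conditioning:
  (Z=0, X=0, W=0, Y=2, U=0, V=0) weight 1/140
  (Z=0, X=0, W=0, Y=2, U=1, V=0) weight 1/280
  (Z=0, X=0, W=0, Y=2, U=2, V=0) weight 1/560
  (Z=0, X=0, W=1, Y=2, U=0, V=1) weight 1/140
  (Z=0, X=0, W=1, Y=2, U=1, V=1) weight 1/280
  (Z=0, X=0, W=1, Y=2, U=2, V=1) weight 1/560
  (Z=0, X=0, W=2, Y=2, U=0, V=0) weight 1/140
  (Z=0, X=0, W=2, Y=2, U=1, V=0) weight 1/280
  … 28 more
Group by V:
  weight(V=0) = 1/6
  weight(V=1) = 1/12
Total weight = 1/6 + 1/12 = 1/4
P(V=0 | obs) = 1/6 / 1/4 = 2/3
P(V=1 | obs) = 1/12 / 1/4 = 1/3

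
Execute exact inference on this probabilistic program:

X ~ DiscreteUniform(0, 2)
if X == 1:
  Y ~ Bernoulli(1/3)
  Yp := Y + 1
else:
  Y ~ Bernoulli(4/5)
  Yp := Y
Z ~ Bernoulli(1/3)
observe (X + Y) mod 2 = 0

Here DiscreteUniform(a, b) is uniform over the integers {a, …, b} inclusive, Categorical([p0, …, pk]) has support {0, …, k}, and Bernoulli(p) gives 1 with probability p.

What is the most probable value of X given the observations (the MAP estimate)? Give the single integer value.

argmax_v P(X = v | obs) = 1

Enumerate traces; 6 have nonzero weight after conditioning:
  (X=0, Y=0, Z=0) weight 2/45
  (X=0, Y=0, Z=1) weight 1/45
  (X=1, Y=1, Z=0) weight 2/27
  (X=1, Y=1, Z=1) weight 1/27
  (X=2, Y=0, Z=0) weight 2/45
  (X=2, Y=0, Z=1) weight 1/45
Group by X:
  weight(X=0) = 1/15
  weight(X=1) = 1/9
  weight(X=2) = 1/15
Total weight = 1/15 + 1/9 + 1/15 = 11/45
P(X=0 | obs) = 1/15 / 11/45 = 3/11
P(X=1 | obs) = 1/9 / 11/45 = 5/11
P(X=2 | obs) = 1/15 / 11/45 = 3/11
argmax = 1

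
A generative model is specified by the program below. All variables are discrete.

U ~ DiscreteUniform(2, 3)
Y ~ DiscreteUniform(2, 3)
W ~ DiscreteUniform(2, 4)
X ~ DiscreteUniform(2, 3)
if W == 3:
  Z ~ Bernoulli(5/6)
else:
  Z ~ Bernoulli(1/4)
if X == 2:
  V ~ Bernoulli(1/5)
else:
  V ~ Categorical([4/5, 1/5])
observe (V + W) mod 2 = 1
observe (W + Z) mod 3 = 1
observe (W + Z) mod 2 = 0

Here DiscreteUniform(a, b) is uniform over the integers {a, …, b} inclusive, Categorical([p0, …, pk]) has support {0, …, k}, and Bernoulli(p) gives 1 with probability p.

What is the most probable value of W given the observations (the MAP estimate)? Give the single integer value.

Enumerate traces; 16 have nonzero weight after conditioning:
  (U=2, Y=2, W=3, X=2, Z=1, V=0) weight 1/36
  (U=2, Y=2, W=3, X=3, Z=1, V=0) weight 1/36
  (U=2, Y=2, W=4, X=2, Z=0, V=1) weight 1/160
  (U=2, Y=2, W=4, X=3, Z=0, V=1) weight 1/160
  (U=2, Y=3, W=3, X=2, Z=1, V=0) weight 1/36
  (U=2, Y=3, W=3, X=3, Z=1, V=0) weight 1/36
  (U=2, Y=3, W=4, X=2, Z=0, V=1) weight 1/160
  (U=2, Y=3, W=4, X=3, Z=0, V=1) weight 1/160
  … 8 more
Group by W:
  weight(W=3) = 2/9
  weight(W=4) = 1/20
Total weight = 2/9 + 1/20 = 49/180
P(W=3 | obs) = 2/9 / 49/180 = 40/49
P(W=4 | obs) = 1/20 / 49/180 = 9/49
argmax = 3

argmax_v P(W = v | obs) = 3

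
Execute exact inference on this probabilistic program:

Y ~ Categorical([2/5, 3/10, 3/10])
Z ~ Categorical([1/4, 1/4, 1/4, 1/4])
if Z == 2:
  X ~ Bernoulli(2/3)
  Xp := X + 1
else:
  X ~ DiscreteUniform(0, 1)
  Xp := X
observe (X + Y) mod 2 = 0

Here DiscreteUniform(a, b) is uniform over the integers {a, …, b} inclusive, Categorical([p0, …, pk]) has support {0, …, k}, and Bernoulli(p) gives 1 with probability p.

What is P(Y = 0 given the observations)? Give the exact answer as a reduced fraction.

Enumerate traces; 12 have nonzero weight after conditioning:
  (Y=0, Z=0, X=0) weight 1/20
  (Y=0, Z=1, X=0) weight 1/20
  (Y=0, Z=2, X=0) weight 1/30
  (Y=0, Z=3, X=0) weight 1/20
  (Y=1, Z=0, X=1) weight 3/80
  (Y=1, Z=1, X=1) weight 3/80
  (Y=1, Z=2, X=1) weight 1/20
  (Y=1, Z=3, X=1) weight 3/80
  (Y=2, Z=0, X=0) weight 3/80
  … 3 more
Group by Y:
  weight(Y=0) = 11/60
  weight(Y=1) = 13/80
  weight(Y=2) = 11/80
Total weight = 11/60 + 13/80 + 11/80 = 29/60
P(Y=0 | obs) = 11/60 / 29/60 = 11/29
P(Y=1 | obs) = 13/80 / 29/60 = 39/116
P(Y=2 | obs) = 11/80 / 29/60 = 33/116

P(Y = 0 | obs) = 11/29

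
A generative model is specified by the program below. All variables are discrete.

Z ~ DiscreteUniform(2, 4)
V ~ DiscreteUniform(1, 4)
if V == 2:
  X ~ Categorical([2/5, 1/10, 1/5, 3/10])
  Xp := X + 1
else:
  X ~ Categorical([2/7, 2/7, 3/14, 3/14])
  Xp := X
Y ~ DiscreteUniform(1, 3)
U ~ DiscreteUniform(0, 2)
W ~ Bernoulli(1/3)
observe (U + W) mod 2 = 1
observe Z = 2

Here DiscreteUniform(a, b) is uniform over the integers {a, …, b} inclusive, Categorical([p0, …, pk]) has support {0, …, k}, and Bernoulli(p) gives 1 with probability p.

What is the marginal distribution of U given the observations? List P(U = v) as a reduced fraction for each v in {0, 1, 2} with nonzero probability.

Enumerate traces; 144 have nonzero weight after conditioning:
  (Z=2, V=1, X=0, Y=1, U=0, W=1) weight 1/1134
  (Z=2, V=1, X=0, Y=1, U=1, W=0) weight 1/567
  (Z=2, V=1, X=0, Y=1, U=2, W=1) weight 1/1134
  (Z=2, V=1, X=0, Y=2, U=0, W=1) weight 1/1134
  (Z=2, V=1, X=0, Y=2, U=1, W=0) weight 1/567
  (Z=2, V=1, X=0, Y=2, U=2, W=1) weight 1/1134
  (Z=2, V=1, X=0, Y=3, U=0, W=1) weight 1/1134
  (Z=2, V=1, X=0, Y=3, U=1, W=0) weight 1/567
  … 136 more
Group by U:
  weight(U=0) = 1/27
  weight(U=1) = 2/27
  weight(U=2) = 1/27
Total weight = 1/27 + 2/27 + 1/27 = 4/27
P(U=0 | obs) = 1/27 / 4/27 = 1/4
P(U=1 | obs) = 2/27 / 4/27 = 1/2
P(U=2 | obs) = 1/27 / 4/27 = 1/4

P(U=0) = 1/4, P(U=1) = 1/2, P(U=2) = 1/4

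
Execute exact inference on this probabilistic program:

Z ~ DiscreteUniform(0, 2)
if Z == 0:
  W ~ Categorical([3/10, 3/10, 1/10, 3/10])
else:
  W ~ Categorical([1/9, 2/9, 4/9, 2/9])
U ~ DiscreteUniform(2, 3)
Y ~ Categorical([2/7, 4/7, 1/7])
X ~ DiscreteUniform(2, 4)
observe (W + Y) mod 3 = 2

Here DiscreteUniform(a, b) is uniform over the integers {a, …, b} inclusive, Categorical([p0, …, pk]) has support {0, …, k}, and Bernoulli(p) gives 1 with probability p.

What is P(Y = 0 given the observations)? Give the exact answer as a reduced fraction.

P(Y = 0 | obs) = 89/280

Enumerate traces; 72 have nonzero weight after conditioning:
  (Z=0, W=0, U=2, Y=2, X=2) weight 1/420
  (Z=0, W=0, U=2, Y=2, X=3) weight 1/420
  (Z=0, W=0, U=2, Y=2, X=4) weight 1/420
  (Z=0, W=0, U=3, Y=2, X=2) weight 1/420
  (Z=0, W=0, U=3, Y=2, X=3) weight 1/420
  (Z=0, W=0, U=3, Y=2, X=4) weight 1/420
  (Z=0, W=1, U=2, Y=1, X=2) weight 1/105
  (Z=0, W=1, U=2, Y=1, X=3) weight 1/105
  (Z=0, W=2, U=2, Y=0, X=2) weight 1/630
  … 63 more
Group by Y:
  weight(Y=0) = 89/945
  weight(Y=1) = 134/945
  weight(Y=2) = 19/315
Total weight = 89/945 + 134/945 + 19/315 = 8/27
P(Y=0 | obs) = 89/945 / 8/27 = 89/280
P(Y=1 | obs) = 134/945 / 8/27 = 67/140
P(Y=2 | obs) = 19/315 / 8/27 = 57/280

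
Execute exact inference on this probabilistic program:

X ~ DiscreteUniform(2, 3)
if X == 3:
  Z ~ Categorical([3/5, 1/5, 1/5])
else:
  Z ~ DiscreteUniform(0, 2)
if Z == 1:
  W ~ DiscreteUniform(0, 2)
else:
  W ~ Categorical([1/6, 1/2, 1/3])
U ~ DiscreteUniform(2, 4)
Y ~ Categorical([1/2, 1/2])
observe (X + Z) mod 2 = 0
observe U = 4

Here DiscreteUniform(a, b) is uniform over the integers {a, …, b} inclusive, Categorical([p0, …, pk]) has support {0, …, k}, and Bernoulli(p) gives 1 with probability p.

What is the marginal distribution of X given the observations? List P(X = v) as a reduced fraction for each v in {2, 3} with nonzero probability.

Enumerate traces; 18 have nonzero weight after conditioning:
  (X=2, Z=0, W=0, U=4, Y=0) weight 1/216
  (X=2, Z=0, W=0, U=4, Y=1) weight 1/216
  (X=2, Z=0, W=1, U=4, Y=0) weight 1/72
  (X=2, Z=0, W=1, U=4, Y=1) weight 1/72
  (X=2, Z=0, W=2, U=4, Y=0) weight 1/108
  (X=2, Z=0, W=2, U=4, Y=1) weight 1/108
  (X=2, Z=2, W=0, U=4, Y=0) weight 1/216
  (X=2, Z=2, W=0, U=4, Y=1) weight 1/216
  (X=3, Z=1, W=0, U=4, Y=0) weight 1/180
  … 9 more
Group by X:
  weight(X=2) = 1/9
  weight(X=3) = 1/30
Total weight = 1/9 + 1/30 = 13/90
P(X=2 | obs) = 1/9 / 13/90 = 10/13
P(X=3 | obs) = 1/30 / 13/90 = 3/13

P(X=2) = 10/13, P(X=3) = 3/13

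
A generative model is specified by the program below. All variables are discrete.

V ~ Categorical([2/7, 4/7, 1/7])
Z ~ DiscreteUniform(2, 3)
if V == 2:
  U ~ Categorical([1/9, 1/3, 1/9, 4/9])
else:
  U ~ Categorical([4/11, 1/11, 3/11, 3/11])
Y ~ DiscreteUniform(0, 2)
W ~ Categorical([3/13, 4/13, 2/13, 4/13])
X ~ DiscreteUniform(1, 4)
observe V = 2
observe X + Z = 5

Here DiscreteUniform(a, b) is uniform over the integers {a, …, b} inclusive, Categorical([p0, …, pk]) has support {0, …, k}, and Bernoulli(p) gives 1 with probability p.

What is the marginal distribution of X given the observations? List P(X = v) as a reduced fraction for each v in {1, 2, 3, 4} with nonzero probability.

Enumerate traces; 96 have nonzero weight after conditioning:
  (V=2, Z=2, U=0, Y=0, W=0, X=3) weight 1/6552
  (V=2, Z=2, U=0, Y=0, W=1, X=3) weight 1/4914
  (V=2, Z=2, U=0, Y=0, W=2, X=3) weight 1/9828
  (V=2, Z=2, U=0, Y=0, W=3, X=3) weight 1/4914
  (V=2, Z=2, U=0, Y=1, W=0, X=3) weight 1/6552
  (V=2, Z=2, U=0, Y=1, W=1, X=3) weight 1/4914
  (V=2, Z=2, U=0, Y=1, W=2, X=3) weight 1/9828
  (V=2, Z=2, U=0, Y=1, W=3, X=3) weight 1/4914
  (V=2, Z=3, U=0, Y=0, W=0, X=2) weight 1/6552
  … 87 more
Group by X:
  weight(X=2) = 1/56
  weight(X=3) = 1/56
Total weight = 1/56 + 1/56 = 1/28
P(X=2 | obs) = 1/56 / 1/28 = 1/2
P(X=3 | obs) = 1/56 / 1/28 = 1/2

P(X=2) = 1/2, P(X=3) = 1/2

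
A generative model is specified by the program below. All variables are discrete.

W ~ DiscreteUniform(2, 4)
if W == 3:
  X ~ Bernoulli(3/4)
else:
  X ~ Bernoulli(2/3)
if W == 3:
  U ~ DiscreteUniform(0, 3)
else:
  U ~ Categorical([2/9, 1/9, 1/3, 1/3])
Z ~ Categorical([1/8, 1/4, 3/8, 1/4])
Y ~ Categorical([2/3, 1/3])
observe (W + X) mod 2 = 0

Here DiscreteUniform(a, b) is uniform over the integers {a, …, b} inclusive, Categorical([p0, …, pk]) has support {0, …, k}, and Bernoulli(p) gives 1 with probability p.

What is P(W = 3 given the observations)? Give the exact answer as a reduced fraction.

Enumerate traces; 96 have nonzero weight after conditioning:
  (W=2, X=0, U=0, Z=0, Y=0) weight 1/486
  (W=2, X=0, U=0, Z=0, Y=1) weight 1/972
  (W=2, X=0, U=0, Z=1, Y=0) weight 1/243
  (W=2, X=0, U=0, Z=1, Y=1) weight 1/486
  (W=2, X=0, U=0, Z=2, Y=0) weight 1/162
  (W=2, X=0, U=0, Z=2, Y=1) weight 1/324
  (W=2, X=0, U=0, Z=3, Y=0) weight 1/243
  (W=2, X=0, U=0, Z=3, Y=1) weight 1/486
  (W=3, X=1, U=0, Z=0, Y=0) weight 1/192
  (W=4, X=0, U=0, Z=0, Y=0) weight 1/486
  … 86 more
Group by W:
  weight(W=2) = 1/9
  weight(W=3) = 1/4
  weight(W=4) = 1/9
Total weight = 1/9 + 1/4 + 1/9 = 17/36
P(W=2 | obs) = 1/9 / 17/36 = 4/17
P(W=3 | obs) = 1/4 / 17/36 = 9/17
P(W=4 | obs) = 1/9 / 17/36 = 4/17

P(W = 3 | obs) = 9/17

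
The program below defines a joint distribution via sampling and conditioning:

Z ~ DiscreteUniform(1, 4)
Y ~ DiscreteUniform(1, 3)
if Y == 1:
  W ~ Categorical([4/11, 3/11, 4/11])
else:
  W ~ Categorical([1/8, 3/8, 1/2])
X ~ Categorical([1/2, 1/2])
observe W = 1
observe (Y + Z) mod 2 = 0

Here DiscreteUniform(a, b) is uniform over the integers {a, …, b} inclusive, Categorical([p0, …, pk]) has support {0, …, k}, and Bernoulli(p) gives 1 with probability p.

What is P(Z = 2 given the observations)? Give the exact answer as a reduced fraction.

P(Z = 2 | obs) = 11/60

Enumerate traces; 12 have nonzero weight after conditioning:
  (Z=1, Y=1, W=1, X=0) weight 1/88
  (Z=1, Y=1, W=1, X=1) weight 1/88
  (Z=1, Y=3, W=1, X=0) weight 1/64
  (Z=1, Y=3, W=1, X=1) weight 1/64
  (Z=2, Y=2, W=1, X=0) weight 1/64
  (Z=2, Y=2, W=1, X=1) weight 1/64
  (Z=3, Y=1, W=1, X=0) weight 1/88
  (Z=3, Y=1, W=1, X=1) weight 1/88
  (Z=4, Y=2, W=1, X=0) weight 1/64
  … 3 more
Group by Z:
  weight(Z=1) = 19/352
  weight(Z=2) = 1/32
  weight(Z=3) = 19/352
  weight(Z=4) = 1/32
Total weight = 19/352 + 1/32 + 19/352 + 1/32 = 15/88
P(Z=1 | obs) = 19/352 / 15/88 = 19/60
P(Z=2 | obs) = 1/32 / 15/88 = 11/60
P(Z=3 | obs) = 19/352 / 15/88 = 19/60
P(Z=4 | obs) = 1/32 / 15/88 = 11/60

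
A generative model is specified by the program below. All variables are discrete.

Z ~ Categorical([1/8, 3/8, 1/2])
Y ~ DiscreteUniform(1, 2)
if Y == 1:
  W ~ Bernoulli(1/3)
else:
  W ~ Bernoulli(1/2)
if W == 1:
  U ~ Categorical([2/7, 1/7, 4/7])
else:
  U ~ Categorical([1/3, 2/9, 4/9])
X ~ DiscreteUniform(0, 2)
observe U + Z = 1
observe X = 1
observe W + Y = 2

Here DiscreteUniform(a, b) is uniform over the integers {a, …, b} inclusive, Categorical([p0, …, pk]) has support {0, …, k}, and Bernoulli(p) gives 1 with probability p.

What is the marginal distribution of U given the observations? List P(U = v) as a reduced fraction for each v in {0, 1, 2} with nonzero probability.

Enumerate traces; 4 have nonzero weight after conditioning:
  (Z=0, Y=1, W=1, U=1, X=1) weight 1/1008
  (Z=0, Y=2, W=0, U=1, X=1) weight 1/432
  (Z=1, Y=1, W=1, U=0, X=1) weight 1/168
  (Z=1, Y=2, W=0, U=0, X=1) weight 1/96
Group by U:
  weight(U=0) = 11/672
  weight(U=1) = 5/1512
Total weight = 11/672 + 5/1512 = 17/864
P(U=0 | obs) = 11/672 / 17/864 = 99/119
P(U=1 | obs) = 5/1512 / 17/864 = 20/119

P(U=0) = 99/119, P(U=1) = 20/119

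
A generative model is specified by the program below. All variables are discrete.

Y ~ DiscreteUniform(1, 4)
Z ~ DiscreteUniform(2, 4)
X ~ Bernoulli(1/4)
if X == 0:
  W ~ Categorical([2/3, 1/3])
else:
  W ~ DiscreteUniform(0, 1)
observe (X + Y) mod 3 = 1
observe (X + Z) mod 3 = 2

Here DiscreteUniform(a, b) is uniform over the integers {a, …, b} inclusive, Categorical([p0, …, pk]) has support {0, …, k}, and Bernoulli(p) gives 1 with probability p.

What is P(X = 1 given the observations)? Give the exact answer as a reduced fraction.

Enumerate traces; 6 have nonzero weight after conditioning:
  (Y=1, Z=2, X=0, W=0) weight 1/24
  (Y=1, Z=2, X=0, W=1) weight 1/48
  (Y=3, Z=4, X=1, W=0) weight 1/96
  (Y=3, Z=4, X=1, W=1) weight 1/96
  (Y=4, Z=2, X=0, W=0) weight 1/24
  (Y=4, Z=2, X=0, W=1) weight 1/48
Group by X:
  weight(X=0) = 1/8
  weight(X=1) = 1/48
Total weight = 1/8 + 1/48 = 7/48
P(X=0 | obs) = 1/8 / 7/48 = 6/7
P(X=1 | obs) = 1/48 / 7/48 = 1/7

P(X = 1 | obs) = 1/7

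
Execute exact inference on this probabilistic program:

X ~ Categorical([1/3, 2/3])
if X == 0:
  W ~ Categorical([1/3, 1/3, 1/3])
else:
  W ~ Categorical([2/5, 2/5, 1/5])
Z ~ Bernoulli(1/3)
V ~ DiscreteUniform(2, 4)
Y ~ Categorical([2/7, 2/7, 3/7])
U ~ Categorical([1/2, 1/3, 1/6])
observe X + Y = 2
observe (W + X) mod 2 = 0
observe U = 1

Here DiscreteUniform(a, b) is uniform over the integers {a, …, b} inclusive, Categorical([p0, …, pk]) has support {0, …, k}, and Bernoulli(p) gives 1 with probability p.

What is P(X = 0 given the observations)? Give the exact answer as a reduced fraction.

P(X = 0 | obs) = 5/9

Enumerate traces; 18 have nonzero weight after conditioning:
  (X=0, W=0, Z=0, V=2, Y=2, U=1) weight 2/567
  (X=0, W=0, Z=0, V=3, Y=2, U=1) weight 2/567
  (X=0, W=0, Z=0, V=4, Y=2, U=1) weight 2/567
  (X=0, W=0, Z=1, V=2, Y=2, U=1) weight 1/567
  (X=0, W=0, Z=1, V=3, Y=2, U=1) weight 1/567
  (X=0, W=0, Z=1, V=4, Y=2, U=1) weight 1/567
  (X=0, W=2, Z=0, V=2, Y=2, U=1) weight 2/567
  (X=0, W=2, Z=0, V=3, Y=2, U=1) weight 2/567
  (X=1, W=1, Z=0, V=2, Y=1, U=1) weight 16/2835
  … 9 more
Group by X:
  weight(X=0) = 2/63
  weight(X=1) = 8/315
Total weight = 2/63 + 8/315 = 2/35
P(X=0 | obs) = 2/63 / 2/35 = 5/9
P(X=1 | obs) = 8/315 / 2/35 = 4/9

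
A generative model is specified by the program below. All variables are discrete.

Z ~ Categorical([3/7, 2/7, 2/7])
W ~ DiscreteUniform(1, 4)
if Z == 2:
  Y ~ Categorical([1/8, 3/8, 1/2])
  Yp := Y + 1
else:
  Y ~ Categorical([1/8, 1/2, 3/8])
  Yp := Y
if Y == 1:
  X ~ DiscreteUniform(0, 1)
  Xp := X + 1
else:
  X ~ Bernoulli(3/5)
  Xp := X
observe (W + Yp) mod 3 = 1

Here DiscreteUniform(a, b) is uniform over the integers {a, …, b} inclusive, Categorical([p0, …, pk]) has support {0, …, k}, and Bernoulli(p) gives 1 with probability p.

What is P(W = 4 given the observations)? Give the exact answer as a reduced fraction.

Enumerate traces; 24 have nonzero weight after conditioning:
  (Z=0, W=1, Y=0, X=0) weight 3/560
  (Z=0, W=1, Y=0, X=1) weight 9/1120
  (Z=0, W=2, Y=2, X=0) weight 9/560
  (Z=0, W=2, Y=2, X=1) weight 27/1120
  (Z=0, W=3, Y=1, X=0) weight 3/112
  (Z=0, W=3, Y=1, X=1) weight 3/112
  (Z=0, W=4, Y=0, X=0) weight 3/560
  (Z=0, W=4, Y=0, X=1) weight 9/1120
  … 16 more
Group by W:
  weight(W=1) = 13/224
  weight(W=2) = 3/32
  weight(W=3) = 11/112
  weight(W=4) = 13/224
Total weight = 13/224 + 3/32 + 11/112 + 13/224 = 69/224
P(W=1 | obs) = 13/224 / 69/224 = 13/69
P(W=2 | obs) = 3/32 / 69/224 = 7/23
P(W=3 | obs) = 11/112 / 69/224 = 22/69
P(W=4 | obs) = 13/224 / 69/224 = 13/69

P(W = 4 | obs) = 13/69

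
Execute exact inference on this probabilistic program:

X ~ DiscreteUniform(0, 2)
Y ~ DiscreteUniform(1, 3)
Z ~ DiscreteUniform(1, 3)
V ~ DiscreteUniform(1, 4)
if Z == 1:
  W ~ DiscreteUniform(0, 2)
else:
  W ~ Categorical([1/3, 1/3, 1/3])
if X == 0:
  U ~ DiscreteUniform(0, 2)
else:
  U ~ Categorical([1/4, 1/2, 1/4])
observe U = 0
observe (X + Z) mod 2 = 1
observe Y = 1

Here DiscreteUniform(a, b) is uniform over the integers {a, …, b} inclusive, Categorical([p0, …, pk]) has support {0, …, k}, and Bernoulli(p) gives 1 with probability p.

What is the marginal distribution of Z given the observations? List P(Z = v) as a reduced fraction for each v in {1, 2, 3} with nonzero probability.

Enumerate traces; 60 have nonzero weight after conditioning:
  (X=0, Y=1, Z=1, V=1, W=0, U=0) weight 1/972
  (X=0, Y=1, Z=1, V=1, W=1, U=0) weight 1/972
  (X=0, Y=1, Z=1, V=1, W=2, U=0) weight 1/972
  (X=0, Y=1, Z=1, V=2, W=0, U=0) weight 1/972
  (X=0, Y=1, Z=1, V=2, W=1, U=0) weight 1/972
  (X=0, Y=1, Z=1, V=2, W=2, U=0) weight 1/972
  (X=0, Y=1, Z=1, V=3, W=0, U=0) weight 1/972
  (X=0, Y=1, Z=1, V=3, W=1, U=0) weight 1/972
  (X=0, Y=1, Z=3, V=1, W=0, U=0) weight 1/972
  (X=1, Y=1, Z=2, V=1, W=0, U=0) weight 1/1296
  … 50 more
Group by Z:
  weight(Z=1) = 7/324
  weight(Z=2) = 1/108
  weight(Z=3) = 7/324
Total weight = 7/324 + 1/108 + 7/324 = 17/324
P(Z=1 | obs) = 7/324 / 17/324 = 7/17
P(Z=2 | obs) = 1/108 / 17/324 = 3/17
P(Z=3 | obs) = 7/324 / 17/324 = 7/17

P(Z=1) = 7/17, P(Z=2) = 3/17, P(Z=3) = 7/17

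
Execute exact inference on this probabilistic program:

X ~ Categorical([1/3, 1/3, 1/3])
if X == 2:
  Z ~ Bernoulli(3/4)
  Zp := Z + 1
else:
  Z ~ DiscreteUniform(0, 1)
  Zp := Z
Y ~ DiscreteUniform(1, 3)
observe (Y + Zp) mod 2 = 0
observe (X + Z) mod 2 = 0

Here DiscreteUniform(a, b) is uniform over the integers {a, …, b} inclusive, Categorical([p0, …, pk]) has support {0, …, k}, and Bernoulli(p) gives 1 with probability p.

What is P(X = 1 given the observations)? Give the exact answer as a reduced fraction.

Enumerate traces; 5 have nonzero weight after conditioning:
  (X=0, Z=0, Y=2) weight 1/18
  (X=1, Z=1, Y=1) weight 1/18
  (X=1, Z=1, Y=3) weight 1/18
  (X=2, Z=0, Y=1) weight 1/36
  (X=2, Z=0, Y=3) weight 1/36
Group by X:
  weight(X=0) = 1/18
  weight(X=1) = 1/9
  weight(X=2) = 1/18
Total weight = 1/18 + 1/9 + 1/18 = 2/9
P(X=0 | obs) = 1/18 / 2/9 = 1/4
P(X=1 | obs) = 1/9 / 2/9 = 1/2
P(X=2 | obs) = 1/18 / 2/9 = 1/4

P(X = 1 | obs) = 1/2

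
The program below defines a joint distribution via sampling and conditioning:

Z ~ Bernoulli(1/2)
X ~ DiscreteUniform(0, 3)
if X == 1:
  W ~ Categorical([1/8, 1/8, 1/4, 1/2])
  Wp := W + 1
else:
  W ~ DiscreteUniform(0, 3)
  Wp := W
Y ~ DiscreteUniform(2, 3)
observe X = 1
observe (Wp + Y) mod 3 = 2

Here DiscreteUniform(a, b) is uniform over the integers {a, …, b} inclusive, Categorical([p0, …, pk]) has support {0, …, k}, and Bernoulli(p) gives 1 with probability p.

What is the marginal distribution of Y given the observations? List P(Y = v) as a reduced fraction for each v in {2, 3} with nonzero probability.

P(Y=2) = 2/3, P(Y=3) = 1/3

Enumerate traces; 4 have nonzero weight after conditioning:
  (Z=0, X=1, W=1, Y=3) weight 1/128
  (Z=0, X=1, W=2, Y=2) weight 1/64
  (Z=1, X=1, W=1, Y=3) weight 1/128
  (Z=1, X=1, W=2, Y=2) weight 1/64
Group by Y:
  weight(Y=2) = 1/32
  weight(Y=3) = 1/64
Total weight = 1/32 + 1/64 = 3/64
P(Y=2 | obs) = 1/32 / 3/64 = 2/3
P(Y=3 | obs) = 1/64 / 3/64 = 1/3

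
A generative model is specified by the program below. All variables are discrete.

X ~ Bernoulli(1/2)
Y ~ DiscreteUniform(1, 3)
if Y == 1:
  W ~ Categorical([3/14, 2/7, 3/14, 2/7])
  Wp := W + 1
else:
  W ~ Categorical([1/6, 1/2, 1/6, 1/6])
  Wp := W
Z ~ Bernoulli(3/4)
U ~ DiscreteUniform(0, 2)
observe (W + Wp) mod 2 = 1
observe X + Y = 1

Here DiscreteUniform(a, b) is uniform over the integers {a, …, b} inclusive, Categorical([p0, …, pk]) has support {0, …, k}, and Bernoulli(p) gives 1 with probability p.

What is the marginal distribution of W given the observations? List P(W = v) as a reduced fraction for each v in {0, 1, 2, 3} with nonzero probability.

P(W=0) = 3/14, P(W=1) = 2/7, P(W=2) = 3/14, P(W=3) = 2/7

Enumerate traces; 24 have nonzero weight after conditioning:
  (X=0, Y=1, W=0, Z=0, U=0) weight 1/336
  (X=0, Y=1, W=0, Z=0, U=1) weight 1/336
  (X=0, Y=1, W=0, Z=0, U=2) weight 1/336
  (X=0, Y=1, W=0, Z=1, U=0) weight 1/112
  (X=0, Y=1, W=0, Z=1, U=1) weight 1/112
  (X=0, Y=1, W=0, Z=1, U=2) weight 1/112
  (X=0, Y=1, W=1, Z=0, U=0) weight 1/252
  (X=0, Y=1, W=1, Z=0, U=1) weight 1/252
  (X=0, Y=1, W=2, Z=0, U=0) weight 1/336
  (X=0, Y=1, W=3, Z=0, U=0) weight 1/252
  … 14 more
Group by W:
  weight(W=0) = 1/28
  weight(W=1) = 1/21
  weight(W=2) = 1/28
  weight(W=3) = 1/21
Total weight = 1/28 + 1/21 + 1/28 + 1/21 = 1/6
P(W=0 | obs) = 1/28 / 1/6 = 3/14
P(W=1 | obs) = 1/21 / 1/6 = 2/7
P(W=2 | obs) = 1/28 / 1/6 = 3/14
P(W=3 | obs) = 1/21 / 1/6 = 2/7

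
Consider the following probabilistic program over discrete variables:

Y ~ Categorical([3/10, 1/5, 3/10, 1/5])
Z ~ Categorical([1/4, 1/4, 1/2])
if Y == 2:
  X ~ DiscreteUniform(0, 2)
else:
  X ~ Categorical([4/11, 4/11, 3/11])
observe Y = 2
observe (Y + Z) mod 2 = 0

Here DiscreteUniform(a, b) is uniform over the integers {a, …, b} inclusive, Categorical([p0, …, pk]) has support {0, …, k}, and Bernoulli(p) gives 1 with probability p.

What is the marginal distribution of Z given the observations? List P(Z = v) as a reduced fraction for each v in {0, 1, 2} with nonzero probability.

Enumerate traces; 6 have nonzero weight after conditioning:
  (Y=2, Z=0, X=0) weight 1/40
  (Y=2, Z=0, X=1) weight 1/40
  (Y=2, Z=0, X=2) weight 1/40
  (Y=2, Z=2, X=0) weight 1/20
  (Y=2, Z=2, X=1) weight 1/20
  (Y=2, Z=2, X=2) weight 1/20
Group by Z:
  weight(Z=0) = 3/40
  weight(Z=2) = 3/20
Total weight = 3/40 + 3/20 = 9/40
P(Z=0 | obs) = 3/40 / 9/40 = 1/3
P(Z=2 | obs) = 3/20 / 9/40 = 2/3

P(Z=0) = 1/3, P(Z=2) = 2/3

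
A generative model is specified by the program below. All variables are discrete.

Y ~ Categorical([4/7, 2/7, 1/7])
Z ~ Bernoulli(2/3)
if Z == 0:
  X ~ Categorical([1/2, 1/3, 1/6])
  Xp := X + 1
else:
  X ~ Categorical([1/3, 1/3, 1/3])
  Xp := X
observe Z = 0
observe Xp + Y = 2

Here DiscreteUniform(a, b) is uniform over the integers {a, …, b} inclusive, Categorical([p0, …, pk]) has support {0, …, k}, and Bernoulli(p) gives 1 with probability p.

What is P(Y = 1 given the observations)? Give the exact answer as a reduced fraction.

P(Y = 1 | obs) = 3/7

Enumerate traces; 2 have nonzero weight after conditioning:
  (Y=0, Z=0, X=1) weight 4/63
  (Y=1, Z=0, X=0) weight 1/21
Group by Y:
  weight(Y=0) = 4/63
  weight(Y=1) = 1/21
Total weight = 4/63 + 1/21 = 1/9
P(Y=0 | obs) = 4/63 / 1/9 = 4/7
P(Y=1 | obs) = 1/21 / 1/9 = 3/7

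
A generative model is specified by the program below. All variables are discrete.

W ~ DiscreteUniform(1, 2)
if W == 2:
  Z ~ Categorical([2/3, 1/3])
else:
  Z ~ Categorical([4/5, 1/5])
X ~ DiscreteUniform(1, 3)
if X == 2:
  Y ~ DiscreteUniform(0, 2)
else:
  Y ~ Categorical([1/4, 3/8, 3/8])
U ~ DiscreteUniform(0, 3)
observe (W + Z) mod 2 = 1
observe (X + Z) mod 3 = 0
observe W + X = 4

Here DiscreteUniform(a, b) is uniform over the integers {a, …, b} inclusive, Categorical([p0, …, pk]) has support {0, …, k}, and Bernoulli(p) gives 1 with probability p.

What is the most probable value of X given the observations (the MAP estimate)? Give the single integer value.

Enumerate traces; 24 have nonzero weight after conditioning:
  (W=1, Z=0, X=3, Y=0, U=0) weight 1/120
  (W=1, Z=0, X=3, Y=0, U=1) weight 1/120
  (W=1, Z=0, X=3, Y=0, U=2) weight 1/120
  (W=1, Z=0, X=3, Y=0, U=3) weight 1/120
  (W=1, Z=0, X=3, Y=1, U=0) weight 1/80
  (W=1, Z=0, X=3, Y=1, U=1) weight 1/80
  (W=1, Z=0, X=3, Y=1, U=2) weight 1/80
  (W=1, Z=0, X=3, Y=1, U=3) weight 1/80
  (W=2, Z=1, X=2, Y=0, U=0) weight 1/216
  … 15 more
Group by X:
  weight(X=2) = 1/18
  weight(X=3) = 2/15
Total weight = 1/18 + 2/15 = 17/90
P(X=2 | obs) = 1/18 / 17/90 = 5/17
P(X=3 | obs) = 2/15 / 17/90 = 12/17
argmax = 3

argmax_v P(X = v | obs) = 3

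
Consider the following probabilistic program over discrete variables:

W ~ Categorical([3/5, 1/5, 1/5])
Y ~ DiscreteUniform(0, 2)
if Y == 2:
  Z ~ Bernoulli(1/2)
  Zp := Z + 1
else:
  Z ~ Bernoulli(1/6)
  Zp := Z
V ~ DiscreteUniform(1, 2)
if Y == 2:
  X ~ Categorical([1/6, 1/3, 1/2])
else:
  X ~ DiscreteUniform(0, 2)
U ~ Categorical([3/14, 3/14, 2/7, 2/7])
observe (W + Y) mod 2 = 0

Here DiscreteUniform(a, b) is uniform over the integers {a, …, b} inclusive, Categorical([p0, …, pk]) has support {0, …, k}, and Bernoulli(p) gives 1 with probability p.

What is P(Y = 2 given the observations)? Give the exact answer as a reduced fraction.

Enumerate traces; 240 have nonzero weight after conditioning:
  (W=0, Y=0, Z=0, V=1, X=0, U=0) weight 1/168
  (W=0, Y=0, Z=0, V=1, X=0, U=1) weight 1/168
  (W=0, Y=0, Z=0, V=1, X=0, U=2) weight 1/126
  (W=0, Y=0, Z=0, V=1, X=0, U=3) weight 1/126
  (W=0, Y=0, Z=0, V=1, X=1, U=0) weight 1/168
  (W=0, Y=0, Z=0, V=1, X=1, U=1) weight 1/168
  (W=0, Y=0, Z=0, V=1, X=1, U=2) weight 1/126
  (W=0, Y=0, Z=0, V=1, X=1, U=3) weight 1/126
  (W=0, Y=2, Z=0, V=1, X=0, U=0) weight 1/560
  (W=1, Y=1, Z=0, V=1, X=0, U=0) weight 1/504
  … 230 more
Group by Y:
  weight(Y=0) = 4/15
  weight(Y=1) = 1/15
  weight(Y=2) = 4/15
Total weight = 4/15 + 1/15 + 4/15 = 3/5
P(Y=0 | obs) = 4/15 / 3/5 = 4/9
P(Y=1 | obs) = 1/15 / 3/5 = 1/9
P(Y=2 | obs) = 4/15 / 3/5 = 4/9

P(Y = 2 | obs) = 4/9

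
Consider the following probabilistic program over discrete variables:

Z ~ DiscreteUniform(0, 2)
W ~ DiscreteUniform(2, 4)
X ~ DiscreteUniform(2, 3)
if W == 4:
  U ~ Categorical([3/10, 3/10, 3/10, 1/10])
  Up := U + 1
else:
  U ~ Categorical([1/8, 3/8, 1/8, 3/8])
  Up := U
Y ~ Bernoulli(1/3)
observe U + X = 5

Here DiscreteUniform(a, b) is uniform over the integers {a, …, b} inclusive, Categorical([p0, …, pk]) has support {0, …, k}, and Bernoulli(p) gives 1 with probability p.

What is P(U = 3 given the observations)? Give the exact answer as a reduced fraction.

P(U = 3 | obs) = 17/28

Enumerate traces; 36 have nonzero weight after conditioning:
  (Z=0, W=2, X=2, U=3, Y=0) weight 1/72
  (Z=0, W=2, X=2, U=3, Y=1) weight 1/144
  (Z=0, W=2, X=3, U=2, Y=0) weight 1/216
  (Z=0, W=2, X=3, U=2, Y=1) weight 1/432
  (Z=0, W=3, X=2, U=3, Y=0) weight 1/72
  (Z=0, W=3, X=2, U=3, Y=1) weight 1/144
  (Z=0, W=3, X=3, U=2, Y=0) weight 1/216
  (Z=0, W=3, X=3, U=2, Y=1) weight 1/432
  … 28 more
Group by U:
  weight(U=2) = 11/120
  weight(U=3) = 17/120
Total weight = 11/120 + 17/120 = 7/30
P(U=2 | obs) = 11/120 / 7/30 = 11/28
P(U=3 | obs) = 17/120 / 7/30 = 17/28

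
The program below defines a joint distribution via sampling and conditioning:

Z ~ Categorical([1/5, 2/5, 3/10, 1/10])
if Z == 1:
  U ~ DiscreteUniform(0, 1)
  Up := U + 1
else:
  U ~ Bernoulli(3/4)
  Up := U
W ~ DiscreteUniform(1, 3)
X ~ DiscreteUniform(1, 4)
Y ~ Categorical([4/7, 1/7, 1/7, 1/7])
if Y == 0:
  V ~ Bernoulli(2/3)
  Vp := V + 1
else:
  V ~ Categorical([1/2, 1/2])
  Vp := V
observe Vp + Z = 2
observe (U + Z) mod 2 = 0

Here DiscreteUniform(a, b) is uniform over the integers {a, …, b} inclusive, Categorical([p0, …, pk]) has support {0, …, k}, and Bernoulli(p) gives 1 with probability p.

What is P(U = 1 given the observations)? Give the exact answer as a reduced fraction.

P(U = 1 | obs) = 136/195

Enumerate traces; 96 have nonzero weight after conditioning:
  (Z=0, U=0, W=1, X=1, Y=0, V=1) weight 1/630
  (Z=0, U=0, W=1, X=2, Y=0, V=1) weight 1/630
  (Z=0, U=0, W=1, X=3, Y=0, V=1) weight 1/630
  (Z=0, U=0, W=1, X=4, Y=0, V=1) weight 1/630
  (Z=0, U=0, W=2, X=1, Y=0, V=1) weight 1/630
  (Z=0, U=0, W=2, X=2, Y=0, V=1) weight 1/630
  (Z=0, U=0, W=2, X=3, Y=0, V=1) weight 1/630
  (Z=0, U=0, W=2, X=4, Y=0, V=1) weight 1/630
  (Z=1, U=1, W=1, X=1, Y=0, V=0) weight 1/315
  … 87 more
Group by U:
  weight(U=0) = 59/1680
  weight(U=1) = 17/210
Total weight = 59/1680 + 17/210 = 13/112
P(U=0 | obs) = 59/1680 / 13/112 = 59/195
P(U=1 | obs) = 17/210 / 13/112 = 136/195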